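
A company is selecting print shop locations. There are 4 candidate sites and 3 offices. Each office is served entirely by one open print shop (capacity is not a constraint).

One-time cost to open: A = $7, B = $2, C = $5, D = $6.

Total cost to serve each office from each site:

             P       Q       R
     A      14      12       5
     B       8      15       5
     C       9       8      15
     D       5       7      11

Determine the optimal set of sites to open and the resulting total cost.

Open B and D; minimum total cost 25.

For any fixed open set, each office goes to its cheapest open site; total = fixed + service.
{B, D}: P→D 5, Q→D 7, R→B 5. Service 17; fixed 8; total 25.
{B, C}: service 21 + fixed 7 = 28
{D}: P→D 5, Q→D 7, R→D 11. Service 23; fixed 6; total 29.
{A, B, C, D}: P→D 5, Q→D 7, R→A 5. Service 17; fixed 20; total 37.
(All 15 nonempty subsets were checked; B and D is lowest.)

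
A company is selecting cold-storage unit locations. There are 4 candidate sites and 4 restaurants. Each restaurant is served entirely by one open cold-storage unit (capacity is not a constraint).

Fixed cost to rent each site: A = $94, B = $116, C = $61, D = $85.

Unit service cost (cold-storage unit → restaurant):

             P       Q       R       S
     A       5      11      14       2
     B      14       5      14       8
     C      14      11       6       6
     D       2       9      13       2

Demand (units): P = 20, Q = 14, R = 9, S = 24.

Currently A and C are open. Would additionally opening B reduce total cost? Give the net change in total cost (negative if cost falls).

Current service cost with {A, C}: 356.
Adding B: each restaurant re-picks its cheapest; new service cost 272, saving 84.
Extra fixed cost: 116. Net change = 116 − 84 = 32.
(Totals: 511 → 543.)

No — net change +32 (cost rises by 32).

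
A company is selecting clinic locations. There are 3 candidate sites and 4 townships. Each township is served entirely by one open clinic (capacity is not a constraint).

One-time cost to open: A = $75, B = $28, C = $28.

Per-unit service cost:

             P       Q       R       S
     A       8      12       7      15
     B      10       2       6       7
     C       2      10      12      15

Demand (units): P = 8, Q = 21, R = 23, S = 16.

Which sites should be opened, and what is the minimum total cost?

Open B and C; minimum total cost 364.

For any fixed open set, each township goes to its cheapest open site; total = fixed + service.
{B, C}: P→C 2·8=16, Q→B 2·21=42, R→B 6·23=138, S→B 7·16=112. Service 308; fixed 56; total 364.
{B}: P→B 10·8=80, Q→B 2·21=42, R→B 6·23=138, S→B 7·16=112. Service 372; fixed 28; total 400.
{A, B, C}: P→C 2·8=16, Q→B 2·21=42, R→B 6·23=138, S→B 7·16=112. Service 308; fixed 131; total 439.
No other subset beats 364.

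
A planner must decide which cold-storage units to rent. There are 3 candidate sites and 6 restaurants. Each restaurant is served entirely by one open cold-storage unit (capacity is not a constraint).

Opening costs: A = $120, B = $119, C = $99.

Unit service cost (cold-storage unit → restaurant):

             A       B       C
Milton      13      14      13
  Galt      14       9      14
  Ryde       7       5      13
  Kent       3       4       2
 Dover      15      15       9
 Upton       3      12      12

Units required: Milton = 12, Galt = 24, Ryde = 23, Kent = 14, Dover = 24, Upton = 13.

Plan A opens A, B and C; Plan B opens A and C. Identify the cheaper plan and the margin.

Plan A is cheaper by 47.

Plan A: {A, B, C}: Milton→A 13·12=156, Galt→B 9·24=216, Ryde→B 5·23=115, Kent→C 2·14=28, Dover→C 9·24=216, Upton→A 3·13=39. Service 770; fixed 338; total 1108.
Plan B: {A, C}: Milton→A 13·12=156, Galt→A 14·24=336, Ryde→A 7·23=161, Kent→C 2·14=28, Dover→C 9·24=216, Upton→A 3·13=39. Service 936; fixed 219; total 1155.
Difference: |1108 − 1155| = 47.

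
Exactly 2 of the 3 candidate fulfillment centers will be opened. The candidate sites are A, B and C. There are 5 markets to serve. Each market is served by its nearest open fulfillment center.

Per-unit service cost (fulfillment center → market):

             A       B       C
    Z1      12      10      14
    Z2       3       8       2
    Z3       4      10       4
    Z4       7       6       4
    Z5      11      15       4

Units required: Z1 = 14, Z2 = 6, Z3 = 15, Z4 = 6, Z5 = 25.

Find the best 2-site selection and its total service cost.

With exactly 2 open, each market uses its cheapest among the chosen.
{B, C}: Z1→B 10·14=140, Z2→C 2·6=12, Z3→C 4·15=60, Z4→C 4·6=24, Z5→C 4·25=100. Service cost 336.
{A, C}: service cost 364
{A, B}: service cost 529
Among all 3 size-2 choices, {B, C} is lowest.

Choose B and C; total service cost 336.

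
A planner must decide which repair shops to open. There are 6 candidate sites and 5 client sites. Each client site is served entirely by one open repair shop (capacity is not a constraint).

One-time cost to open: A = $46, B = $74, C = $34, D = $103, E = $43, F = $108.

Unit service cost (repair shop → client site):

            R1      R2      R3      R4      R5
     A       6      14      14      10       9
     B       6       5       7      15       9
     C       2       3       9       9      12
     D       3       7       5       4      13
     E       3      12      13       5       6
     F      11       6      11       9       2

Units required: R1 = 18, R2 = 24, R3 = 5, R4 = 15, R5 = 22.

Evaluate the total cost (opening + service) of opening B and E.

Each client site is assigned to its cheapest site among the open ones.
{B, E}: R1→E 3·18=54, R2→B 5·24=120, R3→B 7·5=35, R4→E 5·15=75, R5→E 6·22=132. Service 416; fixed 117; total 533.

Total cost: 533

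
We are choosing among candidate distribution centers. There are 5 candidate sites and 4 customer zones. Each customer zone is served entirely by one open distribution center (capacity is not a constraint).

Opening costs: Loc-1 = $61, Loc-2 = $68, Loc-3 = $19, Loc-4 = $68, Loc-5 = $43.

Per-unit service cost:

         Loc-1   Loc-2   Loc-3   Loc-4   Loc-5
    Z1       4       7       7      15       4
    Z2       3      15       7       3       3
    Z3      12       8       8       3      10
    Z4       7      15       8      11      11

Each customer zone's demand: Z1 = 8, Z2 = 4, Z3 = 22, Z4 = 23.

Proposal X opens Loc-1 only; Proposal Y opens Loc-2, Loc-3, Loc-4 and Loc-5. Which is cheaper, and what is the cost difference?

Proposal Y is cheaper by 38.

Proposal X: {Loc-1}: Z1→Loc-1 4·8=32, Z2→Loc-1 3·4=12, Z3→Loc-1 12·22=264, Z4→Loc-1 7·23=161. Service 469; fixed 61; total 530.
Proposal Y: {Loc-2, Loc-3, Loc-4, Loc-5}: Z1→Loc-5 4·8=32, Z2→Loc-4 3·4=12, Z3→Loc-4 3·22=66, Z4→Loc-3 8·23=184. Service 294; fixed 198; total 492.
Difference: |530 − 492| = 38.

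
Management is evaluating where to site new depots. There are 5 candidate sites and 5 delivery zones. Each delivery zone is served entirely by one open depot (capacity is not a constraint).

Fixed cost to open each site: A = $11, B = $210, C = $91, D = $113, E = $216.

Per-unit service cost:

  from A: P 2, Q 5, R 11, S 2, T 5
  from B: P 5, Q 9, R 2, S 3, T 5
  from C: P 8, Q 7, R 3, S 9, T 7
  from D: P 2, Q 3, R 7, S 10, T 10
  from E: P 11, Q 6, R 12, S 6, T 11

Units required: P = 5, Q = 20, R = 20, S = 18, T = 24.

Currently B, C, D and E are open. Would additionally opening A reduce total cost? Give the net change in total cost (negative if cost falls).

Current service cost with {B, C, D, E}: 284.
Adding A: each delivery zone re-picks its cheapest; new service cost 266, saving 18.
Extra fixed cost: 11. Net change = 11 − 18 = -7.
(Totals: 914 → 907.)

Yes — net change −7 (cost falls by 7).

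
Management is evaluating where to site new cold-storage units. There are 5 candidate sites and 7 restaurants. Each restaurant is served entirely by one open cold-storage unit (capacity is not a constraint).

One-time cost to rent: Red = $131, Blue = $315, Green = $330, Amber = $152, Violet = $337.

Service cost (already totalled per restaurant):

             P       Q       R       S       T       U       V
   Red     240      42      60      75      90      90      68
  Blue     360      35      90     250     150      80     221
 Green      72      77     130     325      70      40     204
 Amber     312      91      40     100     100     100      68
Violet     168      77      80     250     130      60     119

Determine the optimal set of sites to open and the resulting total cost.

For any fixed open set, each restaurant goes to its cheapest open site; total = fixed + service.
{Red}: P→Red 240, Q→Red 42, R→Red 60, S→Red 75, T→Red 90, U→Red 90, V→Red 68. Service 665; fixed 131; total 796.
{Red, Green}: P→Green 72, Q→Red 42, R→Red 60, S→Red 75, T→Green 70, U→Green 40, V→Red 68. Service 427; fixed 461; total 888.
{Red, Amber}: service 645 + fixed 283 = 928
{Red, Blue, Green, Amber, Violet}: P→Green 72, Q→Blue 35, R→Amber 40, S→Red 75, T→Green 70, U→Green 40, V→Red 68. Service 400; fixed 1265; total 1665.
No other subset beats 796.

Open Red only; minimum total cost 796.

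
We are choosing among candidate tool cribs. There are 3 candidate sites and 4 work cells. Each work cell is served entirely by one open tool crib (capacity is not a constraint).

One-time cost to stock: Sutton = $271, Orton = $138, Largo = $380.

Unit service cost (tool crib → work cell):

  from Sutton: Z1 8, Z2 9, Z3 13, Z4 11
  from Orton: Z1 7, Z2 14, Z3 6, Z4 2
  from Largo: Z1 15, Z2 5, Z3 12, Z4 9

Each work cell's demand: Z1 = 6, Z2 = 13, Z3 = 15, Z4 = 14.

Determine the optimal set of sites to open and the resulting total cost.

For any fixed open set, each work cell goes to its cheapest open site; total = fixed + service.
{Orton}: Z1→Orton 7·6=42, Z2→Orton 14·13=182, Z3→Orton 6·15=90, Z4→Orton 2·14=28. Service 342; fixed 138; total 480.
{Sutton, Orton}: Z1→Orton 7·6=42, Z2→Sutton 9·13=117, Z3→Orton 6·15=90, Z4→Orton 2·14=28. Service 277; fixed 409; total 686.
{Orton, Largo}: service 225 + fixed 518 = 743
{Sutton, Orton, Largo}: Z1→Orton 7·6=42, Z2→Largo 5·13=65, Z3→Orton 6·15=90, Z4→Orton 2·14=28. Service 225; fixed 789; total 1014.
No other subset beats 480.

Open Orton only; minimum total cost 480.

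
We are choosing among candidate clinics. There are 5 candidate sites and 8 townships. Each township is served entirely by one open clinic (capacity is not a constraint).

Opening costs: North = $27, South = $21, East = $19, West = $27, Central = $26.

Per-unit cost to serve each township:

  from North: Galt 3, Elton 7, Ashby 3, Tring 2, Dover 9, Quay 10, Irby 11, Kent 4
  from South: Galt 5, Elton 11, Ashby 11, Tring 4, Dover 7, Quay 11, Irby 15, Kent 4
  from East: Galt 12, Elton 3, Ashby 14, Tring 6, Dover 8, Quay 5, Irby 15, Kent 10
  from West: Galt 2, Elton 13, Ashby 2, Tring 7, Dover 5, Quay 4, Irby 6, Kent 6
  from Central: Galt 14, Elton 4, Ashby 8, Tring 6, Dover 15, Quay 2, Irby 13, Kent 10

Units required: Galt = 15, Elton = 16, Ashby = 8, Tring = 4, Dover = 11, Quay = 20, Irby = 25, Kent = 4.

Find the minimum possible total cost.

Minimum total cost: 456

For any fixed open set, each township goes to its cheapest open site; total = fixed + service.
{West, Central}: Galt→West 2·15=30, Elton→Central 4·16=64, Ashby→West 2·8=16, Tring→Central 6·4=24, Dover→West 5·11=55, Quay→Central 2·20=40, Irby→West 6·25=150, Kent→West 6·4=24. Service 403; fixed 53; total 456.
{North, West, Central}: Galt→West 2·15=30, Elton→Central 4·16=64, Ashby→West 2·8=16, Tring→North 2·4=8, Dover→West 5·11=55, Quay→Central 2·20=40, Irby→West 6·25=150, Kent→North 4·4=16. Service 379; fixed 80; total 459.
{East, West, Central}: Galt→West 2·15=30, Elton→East 3·16=48, Ashby→West 2·8=16, Tring→East 6·4=24, Dover→West 5·11=55, Quay→Central 2·20=40, Irby→West 6·25=150, Kent→West 6·4=24. Service 387; fixed 72; total 459.
{North, South, East, West, Central}: service 363 + fixed 120 = 483
No other subset beats 456.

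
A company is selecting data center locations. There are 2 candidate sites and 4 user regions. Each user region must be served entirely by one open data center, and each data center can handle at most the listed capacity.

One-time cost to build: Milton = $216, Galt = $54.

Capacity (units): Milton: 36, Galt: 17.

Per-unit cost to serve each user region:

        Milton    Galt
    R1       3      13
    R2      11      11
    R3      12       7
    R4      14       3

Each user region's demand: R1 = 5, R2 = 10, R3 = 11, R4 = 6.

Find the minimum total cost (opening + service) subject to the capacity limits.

Open {Milton, Galt}: R1→Milton 3·5=15, R2→Milton 11·10=110, R3→Galt 7·11=77, R4→Galt 3·6=18.
Loads: Milton carries 15/36, Galt carries 17/17. Service 220; fixed 270; total 490.
Next best feasible plan costs 545.

Minimum total cost: 490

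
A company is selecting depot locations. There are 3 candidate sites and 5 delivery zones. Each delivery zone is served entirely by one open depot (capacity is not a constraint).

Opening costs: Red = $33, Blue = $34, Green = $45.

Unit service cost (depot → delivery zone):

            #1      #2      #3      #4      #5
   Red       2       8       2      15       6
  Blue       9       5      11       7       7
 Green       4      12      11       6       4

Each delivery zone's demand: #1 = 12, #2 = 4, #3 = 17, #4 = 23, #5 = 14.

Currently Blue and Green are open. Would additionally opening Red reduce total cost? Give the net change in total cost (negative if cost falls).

Yes — net change −144 (cost falls by 144).

Current service cost with {Blue, Green}: 449.
Adding Red: each delivery zone re-picks its cheapest; new service cost 272, saving 177.
Extra fixed cost: 33. Net change = 33 − 177 = -144.
(Totals: 528 → 384.)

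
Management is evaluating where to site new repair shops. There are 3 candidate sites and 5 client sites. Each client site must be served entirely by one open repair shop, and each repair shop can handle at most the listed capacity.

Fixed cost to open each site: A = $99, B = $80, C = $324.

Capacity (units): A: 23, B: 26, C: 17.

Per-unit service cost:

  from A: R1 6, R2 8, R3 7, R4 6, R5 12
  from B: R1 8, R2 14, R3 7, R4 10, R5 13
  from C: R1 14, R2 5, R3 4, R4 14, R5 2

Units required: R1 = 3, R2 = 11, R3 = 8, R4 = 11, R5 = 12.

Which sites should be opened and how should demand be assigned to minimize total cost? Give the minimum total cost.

Open {A, B}: R1→B 8·3=24, R2→A 8·11=88, R3→B 7·8=56, R4→A 6·11=66, R5→B 13·12=156.
Loads: A carries 22/23, B carries 23/26. Service 390; fixed 179; total 569.
Next best feasible plan costs 601.

Minimum total cost: 569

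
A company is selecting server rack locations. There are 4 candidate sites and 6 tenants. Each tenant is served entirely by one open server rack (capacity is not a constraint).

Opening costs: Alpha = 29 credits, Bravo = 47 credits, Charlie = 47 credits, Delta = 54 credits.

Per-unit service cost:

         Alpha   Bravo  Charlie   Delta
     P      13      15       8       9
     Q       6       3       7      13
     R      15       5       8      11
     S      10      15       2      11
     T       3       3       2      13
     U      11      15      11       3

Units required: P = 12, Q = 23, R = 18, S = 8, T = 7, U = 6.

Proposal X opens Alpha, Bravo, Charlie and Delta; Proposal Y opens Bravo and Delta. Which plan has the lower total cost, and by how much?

Proposal X: {Alpha, Bravo, Charlie, Delta}: P→Charlie 8·12=96, Q→Bravo 3·23=69, R→Bravo 5·18=90, S→Charlie 2·8=16, T→Charlie 2·7=14, U→Delta 3·6=18. Service 303; fixed 177; total 480.
Proposal Y: {Bravo, Delta}: P→Delta 9·12=108, Q→Bravo 3·23=69, R→Bravo 5·18=90, S→Delta 11·8=88, T→Bravo 3·7=21, U→Delta 3·6=18. Service 394; fixed 101; total 495.
Difference: |480 − 495| = 15.

Proposal X is cheaper by 15.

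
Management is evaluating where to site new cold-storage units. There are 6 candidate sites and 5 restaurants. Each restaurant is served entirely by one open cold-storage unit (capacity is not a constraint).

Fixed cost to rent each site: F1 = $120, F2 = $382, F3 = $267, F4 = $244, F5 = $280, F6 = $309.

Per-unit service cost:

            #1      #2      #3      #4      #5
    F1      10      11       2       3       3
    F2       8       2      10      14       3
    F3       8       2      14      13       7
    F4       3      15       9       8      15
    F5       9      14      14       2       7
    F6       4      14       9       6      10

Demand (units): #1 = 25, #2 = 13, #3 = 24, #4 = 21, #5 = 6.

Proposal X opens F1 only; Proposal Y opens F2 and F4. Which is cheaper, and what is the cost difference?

Proposal X: {F1}: #1→F1 10·25=250, #2→F1 11·13=143, #3→F1 2·24=48, #4→F1 3·21=63, #5→F1 3·6=18. Service 522; fixed 120; total 642.
Proposal Y: {F2, F4}: #1→F4 3·25=75, #2→F2 2·13=26, #3→F4 9·24=216, #4→F4 8·21=168, #5→F2 3·6=18. Service 503; fixed 626; total 1129.
Difference: |642 − 1129| = 487.

Proposal X is cheaper by 487.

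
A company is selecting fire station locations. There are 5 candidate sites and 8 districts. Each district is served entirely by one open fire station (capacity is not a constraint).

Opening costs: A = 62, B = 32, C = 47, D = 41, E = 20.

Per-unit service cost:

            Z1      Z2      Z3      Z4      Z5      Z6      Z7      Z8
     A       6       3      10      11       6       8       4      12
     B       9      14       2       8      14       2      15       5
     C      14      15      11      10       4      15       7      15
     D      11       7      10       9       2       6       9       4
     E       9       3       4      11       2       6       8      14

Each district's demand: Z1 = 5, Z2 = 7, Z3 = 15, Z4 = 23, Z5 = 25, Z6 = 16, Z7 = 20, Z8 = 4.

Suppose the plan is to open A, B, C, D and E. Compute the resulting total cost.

Each district is assigned to its cheapest site among the open ones.
{A, B, C, D, E}: Z1→A 6·5=30, Z2→A 3·7=21, Z3→B 2·15=30, Z4→B 8·23=184, Z5→D 2·25=50, Z6→B 2·16=32, Z7→A 4·20=80, Z8→D 4·4=16. Service 443; fixed 202; total 645.

Total cost: 645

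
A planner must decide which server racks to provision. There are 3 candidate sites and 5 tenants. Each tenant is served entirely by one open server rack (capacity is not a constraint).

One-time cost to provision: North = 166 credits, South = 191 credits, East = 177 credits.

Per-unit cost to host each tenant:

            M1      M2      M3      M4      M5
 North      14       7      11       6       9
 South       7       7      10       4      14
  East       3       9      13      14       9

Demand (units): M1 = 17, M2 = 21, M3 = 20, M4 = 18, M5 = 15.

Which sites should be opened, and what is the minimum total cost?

For any fixed open set, each tenant goes to its cheapest open site; total = fixed + service.
{South}: M1→South 7·17=119, M2→South 7·21=147, M3→South 10·20=200, M4→South 4·18=72, M5→South 14·15=210. Service 748; fixed 191; total 939.
{South, East}: M1→East 3·17=51, M2→South 7·21=147, M3→South 10·20=200, M4→South 4·18=72, M5→East 9·15=135. Service 605; fixed 368; total 973.
{North, East}: M1→East 3·17=51, M2→North 7·21=147, M3→North 11·20=220, M4→North 6·18=108, M5→North 9·15=135. Service 661; fixed 343; total 1004.
{North, South, East}: service 605 + fixed 534 = 1139
No other subset beats 939.

Open South only; minimum total cost 939.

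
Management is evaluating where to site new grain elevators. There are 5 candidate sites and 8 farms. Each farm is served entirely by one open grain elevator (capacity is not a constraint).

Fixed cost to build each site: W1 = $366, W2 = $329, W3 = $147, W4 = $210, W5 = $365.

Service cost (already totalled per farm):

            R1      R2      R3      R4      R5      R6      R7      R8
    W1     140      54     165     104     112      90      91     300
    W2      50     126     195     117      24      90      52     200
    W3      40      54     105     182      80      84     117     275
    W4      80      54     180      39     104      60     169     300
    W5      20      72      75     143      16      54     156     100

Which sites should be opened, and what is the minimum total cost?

Open W5 only; minimum total cost 1001.

For any fixed open set, each farm goes to its cheapest open site; total = fixed + service.
{W5}: R1→W5 20, R2→W5 72, R3→W5 75, R4→W5 143, R5→W5 16, R6→W5 54, R7→W5 156, R8→W5 100. Service 636; fixed 365; total 1001.
{W3}: service 937 + fixed 147 = 1084
{W4, W5}: R1→W5 20, R2→W4 54, R3→W5 75, R4→W4 39, R5→W5 16, R6→W5 54, R7→W5 156, R8→W5 100. Service 514; fixed 575; total 1089.
{W1, W2, W3, W4, W5}: service 410 + fixed 1417 = 1827
No other subset beats 1001.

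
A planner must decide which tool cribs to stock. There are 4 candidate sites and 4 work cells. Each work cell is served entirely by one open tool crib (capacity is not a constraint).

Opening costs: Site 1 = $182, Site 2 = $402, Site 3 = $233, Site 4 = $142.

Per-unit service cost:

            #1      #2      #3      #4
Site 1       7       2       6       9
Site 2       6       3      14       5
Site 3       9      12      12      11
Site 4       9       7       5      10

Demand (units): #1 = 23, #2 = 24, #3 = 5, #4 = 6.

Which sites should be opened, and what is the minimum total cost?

Open Site 1 only; minimum total cost 475.

For any fixed open set, each work cell goes to its cheapest open site; total = fixed + service.
{Site 1}: #1→Site 1 7·23=161, #2→Site 1 2·24=48, #3→Site 1 6·5=30, #4→Site 1 9·6=54. Service 293; fixed 182; total 475.
{Site 4}: #1→Site 4 9·23=207, #2→Site 4 7·24=168, #3→Site 4 5·5=25, #4→Site 4 10·6=60. Service 460; fixed 142; total 602.
{Site 1, Site 4}: service 288 + fixed 324 = 612
{Site 1, Site 2, Site 3, Site 4}: service 241 + fixed 959 = 1200
(All 15 nonempty subsets were checked; Site 1 only is lowest.)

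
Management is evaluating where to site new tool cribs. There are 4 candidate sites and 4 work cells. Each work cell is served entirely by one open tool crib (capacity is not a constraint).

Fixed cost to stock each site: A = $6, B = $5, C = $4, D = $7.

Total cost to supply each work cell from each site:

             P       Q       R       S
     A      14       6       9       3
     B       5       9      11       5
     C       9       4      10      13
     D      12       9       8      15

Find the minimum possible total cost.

For any fixed open set, each work cell goes to its cheapest open site; total = fixed + service.
{B, C}: P→B 5, Q→C 4, R→C 10, S→B 5. Service 24; fixed 9; total 33.
{A, B}: service 23 + fixed 11 = 34
{A, C}: service 25 + fixed 10 = 35
{A, B, C, D}: service 20 + fixed 22 = 42
No other subset beats 33.

Minimum total cost: 33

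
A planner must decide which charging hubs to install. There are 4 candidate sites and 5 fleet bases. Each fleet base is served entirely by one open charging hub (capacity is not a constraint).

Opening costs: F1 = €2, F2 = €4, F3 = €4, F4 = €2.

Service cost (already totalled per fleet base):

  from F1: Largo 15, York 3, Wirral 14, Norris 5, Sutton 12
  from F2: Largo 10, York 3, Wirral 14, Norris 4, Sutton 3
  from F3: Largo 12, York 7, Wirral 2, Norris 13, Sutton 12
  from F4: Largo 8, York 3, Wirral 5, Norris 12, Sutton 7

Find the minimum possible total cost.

Minimum total cost: 29

For any fixed open set, each fleet base goes to its cheapest open site; total = fixed + service.
{F2, F4}: Largo→F4 8, York→F2 3, Wirral→F4 5, Norris→F2 4, Sutton→F2 3. Service 23; fixed 6; total 29.
{F2, F3}: Largo→F2 10, York→F2 3, Wirral→F3 2, Norris→F2 4, Sutton→F2 3. Service 22; fixed 8; total 30.
{F2, F3, F4}: service 20 + fixed 10 = 30
{F1, F2, F3, F4}: service 20 + fixed 12 = 32
(All 15 nonempty subsets were checked; F2 and F4 is lowest.)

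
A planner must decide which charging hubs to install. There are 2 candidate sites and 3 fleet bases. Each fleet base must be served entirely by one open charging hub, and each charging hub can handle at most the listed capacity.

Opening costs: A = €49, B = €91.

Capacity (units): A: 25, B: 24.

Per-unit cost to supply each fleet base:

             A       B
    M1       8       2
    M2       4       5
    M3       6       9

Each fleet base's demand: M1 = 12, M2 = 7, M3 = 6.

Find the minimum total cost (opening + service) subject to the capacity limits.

Open {A}: M1→A 8·12=96, M2→A 4·7=28, M3→A 6·6=36.
Loads: A carries 25/25. Service 160; fixed 49; total 209.
Next best feasible plan costs 228.

Minimum total cost: 209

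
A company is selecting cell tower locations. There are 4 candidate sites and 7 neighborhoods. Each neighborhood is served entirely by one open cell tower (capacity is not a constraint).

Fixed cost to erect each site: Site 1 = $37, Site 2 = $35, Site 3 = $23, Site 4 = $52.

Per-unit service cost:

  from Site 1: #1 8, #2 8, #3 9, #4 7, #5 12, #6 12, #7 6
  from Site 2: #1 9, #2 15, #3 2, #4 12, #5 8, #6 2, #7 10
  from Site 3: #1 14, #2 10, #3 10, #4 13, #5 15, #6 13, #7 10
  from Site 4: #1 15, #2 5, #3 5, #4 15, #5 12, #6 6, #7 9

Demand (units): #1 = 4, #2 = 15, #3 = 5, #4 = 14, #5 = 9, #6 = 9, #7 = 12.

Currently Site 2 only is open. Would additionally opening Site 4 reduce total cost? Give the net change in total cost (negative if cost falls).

Yes — net change −110 (cost falls by 110).

Current service cost with {Site 2}: 649.
Adding Site 4: each neighborhood re-picks its cheapest; new service cost 487, saving 162.
Extra fixed cost: 52. Net change = 52 − 162 = -110.
(Totals: 684 → 574.)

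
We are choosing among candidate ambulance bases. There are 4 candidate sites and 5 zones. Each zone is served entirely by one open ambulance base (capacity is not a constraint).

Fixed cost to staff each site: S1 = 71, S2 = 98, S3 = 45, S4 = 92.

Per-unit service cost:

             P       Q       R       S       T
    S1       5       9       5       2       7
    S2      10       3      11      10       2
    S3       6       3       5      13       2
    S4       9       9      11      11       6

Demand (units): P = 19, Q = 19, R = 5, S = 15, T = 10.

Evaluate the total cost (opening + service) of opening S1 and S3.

Each zone is assigned to its cheapest site among the open ones.
{S1, S3}: P→S1 5·19=95, Q→S3 3·19=57, R→S1 5·5=25, S→S1 2·15=30, T→S3 2·10=20. Service 227; fixed 116; total 343.

Total cost: 343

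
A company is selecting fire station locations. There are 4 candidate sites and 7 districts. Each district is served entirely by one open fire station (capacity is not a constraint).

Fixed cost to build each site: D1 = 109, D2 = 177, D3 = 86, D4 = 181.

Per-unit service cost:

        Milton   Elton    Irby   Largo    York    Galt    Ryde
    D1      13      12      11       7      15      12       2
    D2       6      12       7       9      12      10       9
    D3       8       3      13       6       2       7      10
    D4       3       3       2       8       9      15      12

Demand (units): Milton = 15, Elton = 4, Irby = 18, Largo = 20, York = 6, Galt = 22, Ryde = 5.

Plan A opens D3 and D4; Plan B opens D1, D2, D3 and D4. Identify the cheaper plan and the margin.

Plan A: {D3, D4}: Milton→D4 3·15=45, Elton→D3 3·4=12, Irby→D4 2·18=36, Largo→D3 6·20=120, York→D3 2·6=12, Galt→D3 7·22=154, Ryde→D3 10·5=50. Service 429; fixed 267; total 696.
Plan B: {D1, D2, D3, D4}: Milton→D4 3·15=45, Elton→D3 3·4=12, Irby→D4 2·18=36, Largo→D3 6·20=120, York→D3 2·6=12, Galt→D3 7·22=154, Ryde→D1 2·5=10. Service 389; fixed 553; total 942.
Difference: |696 − 942| = 246.

Plan A is cheaper by 246.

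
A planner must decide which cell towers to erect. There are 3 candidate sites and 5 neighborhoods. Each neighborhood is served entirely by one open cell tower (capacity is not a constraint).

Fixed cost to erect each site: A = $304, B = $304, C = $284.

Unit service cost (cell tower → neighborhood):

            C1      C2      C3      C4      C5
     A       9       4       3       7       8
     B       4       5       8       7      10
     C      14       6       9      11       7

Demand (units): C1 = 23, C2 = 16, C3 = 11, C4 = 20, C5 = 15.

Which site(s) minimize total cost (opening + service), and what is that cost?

For any fixed open set, each neighborhood goes to its cheapest open site; total = fixed + service.
{B}: C1→B 4·23=92, C2→B 5·16=80, C3→B 8·11=88, C4→B 7·20=140, C5→B 10·15=150. Service 550; fixed 304; total 854.
{A}: service 564 + fixed 304 = 868
{A, B}: service 449 + fixed 608 = 1057
{A, B, C}: C1→B 4·23=92, C2→A 4·16=64, C3→A 3·11=33, C4→A 7·20=140, C5→C 7·15=105. Service 434; fixed 892; total 1326.
No other subset beats 854.

Open B only; minimum total cost 854.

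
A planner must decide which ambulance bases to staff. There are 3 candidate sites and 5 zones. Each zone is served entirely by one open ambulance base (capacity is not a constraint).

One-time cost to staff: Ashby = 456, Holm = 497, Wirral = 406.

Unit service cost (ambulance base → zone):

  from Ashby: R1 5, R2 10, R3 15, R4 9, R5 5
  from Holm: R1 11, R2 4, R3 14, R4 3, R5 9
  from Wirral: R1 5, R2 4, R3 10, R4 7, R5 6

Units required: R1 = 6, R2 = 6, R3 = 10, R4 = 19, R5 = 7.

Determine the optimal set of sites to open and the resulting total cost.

Open Wirral only; minimum total cost 735.

For any fixed open set, each zone goes to its cheapest open site; total = fixed + service.
{Wirral}: R1→Wirral 5·6=30, R2→Wirral 4·6=24, R3→Wirral 10·10=100, R4→Wirral 7·19=133, R5→Wirral 6·7=42. Service 329; fixed 406; total 735.
{Holm}: service 350 + fixed 497 = 847
{Ashby}: R1→Ashby 5·6=30, R2→Ashby 10·6=60, R3→Ashby 15·10=150, R4→Ashby 9·19=171, R5→Ashby 5·7=35. Service 446; fixed 456; total 902.
{Ashby, Holm, Wirral}: service 246 + fixed 1359 = 1605
(All 7 nonempty subsets were checked; Wirral only is lowest.)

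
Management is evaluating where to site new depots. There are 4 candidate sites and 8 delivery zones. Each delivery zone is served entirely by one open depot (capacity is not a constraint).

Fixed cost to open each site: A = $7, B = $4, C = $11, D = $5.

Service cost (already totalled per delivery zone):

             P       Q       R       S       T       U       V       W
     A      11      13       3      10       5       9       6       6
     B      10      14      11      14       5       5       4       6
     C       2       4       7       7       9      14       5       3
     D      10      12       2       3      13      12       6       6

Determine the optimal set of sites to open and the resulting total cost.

For any fixed open set, each delivery zone goes to its cheapest open site; total = fixed + service.
{B, C, D}: P→C 2, Q→C 4, R→D 2, S→D 3, T→B 5, U→B 5, V→B 4, W→C 3. Service 28; fixed 20; total 48.
{B, C}: P→C 2, Q→C 4, R→C 7, S→C 7, T→B 5, U→B 5, V→B 4, W→C 3. Service 37; fixed 15; total 52.
{A, B, C}: service 33 + fixed 22 = 55
{A, B, C, D}: service 28 + fixed 27 = 55
No other subset beats 48.

Open B, C and D; minimum total cost 48.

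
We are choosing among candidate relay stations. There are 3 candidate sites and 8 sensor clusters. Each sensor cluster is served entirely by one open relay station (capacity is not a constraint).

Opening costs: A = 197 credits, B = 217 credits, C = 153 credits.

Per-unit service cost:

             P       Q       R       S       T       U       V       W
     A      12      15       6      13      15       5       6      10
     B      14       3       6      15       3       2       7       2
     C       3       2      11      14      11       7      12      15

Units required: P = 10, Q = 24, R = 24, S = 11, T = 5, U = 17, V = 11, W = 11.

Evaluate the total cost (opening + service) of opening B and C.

Total cost: 894

Each sensor cluster is assigned to its cheapest site among the open ones.
{B, C}: P→C 3·10=30, Q→C 2·24=48, R→B 6·24=144, S→C 14·11=154, T→B 3·5=15, U→B 2·17=34, V→B 7·11=77, W→B 2·11=22. Service 524; fixed 370; total 894.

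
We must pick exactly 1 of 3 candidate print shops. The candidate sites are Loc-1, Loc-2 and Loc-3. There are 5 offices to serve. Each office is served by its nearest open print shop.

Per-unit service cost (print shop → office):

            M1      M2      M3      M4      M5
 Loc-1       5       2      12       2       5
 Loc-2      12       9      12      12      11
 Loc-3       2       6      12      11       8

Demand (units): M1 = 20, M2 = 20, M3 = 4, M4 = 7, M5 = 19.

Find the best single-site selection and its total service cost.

With exactly 1 open, each office uses its cheapest among the chosen.
{Loc-1}: M1→Loc-1 5·20=100, M2→Loc-1 2·20=40, M3→Loc-1 12·4=48, M4→Loc-1 2·7=14, M5→Loc-1 5·19=95. Service cost 297.
{Loc-3}: service cost 437
{Loc-2}: service cost 761
Among all 3 size-1 choices, {Loc-1} is lowest.

Choose Loc-1 only; total service cost 297.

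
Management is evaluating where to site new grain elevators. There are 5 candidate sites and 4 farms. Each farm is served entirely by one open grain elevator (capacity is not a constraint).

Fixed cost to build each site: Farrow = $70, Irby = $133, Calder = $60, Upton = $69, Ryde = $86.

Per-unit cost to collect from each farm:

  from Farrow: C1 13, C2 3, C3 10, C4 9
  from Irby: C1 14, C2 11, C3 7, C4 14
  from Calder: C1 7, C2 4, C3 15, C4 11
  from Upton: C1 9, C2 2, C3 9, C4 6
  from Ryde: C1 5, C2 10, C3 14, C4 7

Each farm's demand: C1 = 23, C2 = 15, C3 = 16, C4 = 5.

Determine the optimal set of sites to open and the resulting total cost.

Open Upton and Ryde; minimum total cost 474.

For any fixed open set, each farm goes to its cheapest open site; total = fixed + service.
{Upton, Ryde}: C1→Ryde 5·23=115, C2→Upton 2·15=30, C3→Upton 9·16=144, C4→Upton 6·5=30. Service 319; fixed 155; total 474.
{Upton}: service 411 + fixed 69 = 480
{Calder, Upton}: service 365 + fixed 129 = 494
{Farrow, Irby, Calder, Upton, Ryde}: C1→Ryde 5·23=115, C2→Upton 2·15=30, C3→Irby 7·16=112, C4→Upton 6·5=30. Service 287; fixed 418; total 705.
No other subset beats 474.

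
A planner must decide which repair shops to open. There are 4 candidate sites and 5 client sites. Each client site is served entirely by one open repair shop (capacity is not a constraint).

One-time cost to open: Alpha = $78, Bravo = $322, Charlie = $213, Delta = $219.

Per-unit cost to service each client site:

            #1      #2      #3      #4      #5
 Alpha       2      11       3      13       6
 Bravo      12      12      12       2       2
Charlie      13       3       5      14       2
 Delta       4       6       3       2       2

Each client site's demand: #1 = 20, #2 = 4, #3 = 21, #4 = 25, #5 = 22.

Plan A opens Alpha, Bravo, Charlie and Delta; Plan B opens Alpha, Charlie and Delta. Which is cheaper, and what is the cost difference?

Plan A: {Alpha, Bravo, Charlie, Delta}: #1→Alpha 2·20=40, #2→Charlie 3·4=12, #3→Alpha 3·21=63, #4→Bravo 2·25=50, #5→Bravo 2·22=44. Service 209; fixed 832; total 1041.
Plan B: {Alpha, Charlie, Delta}: #1→Alpha 2·20=40, #2→Charlie 3·4=12, #3→Alpha 3·21=63, #4→Delta 2·25=50, #5→Charlie 2·22=44. Service 209; fixed 510; total 719.
Difference: |1041 − 719| = 322.

Plan B is cheaper by 322.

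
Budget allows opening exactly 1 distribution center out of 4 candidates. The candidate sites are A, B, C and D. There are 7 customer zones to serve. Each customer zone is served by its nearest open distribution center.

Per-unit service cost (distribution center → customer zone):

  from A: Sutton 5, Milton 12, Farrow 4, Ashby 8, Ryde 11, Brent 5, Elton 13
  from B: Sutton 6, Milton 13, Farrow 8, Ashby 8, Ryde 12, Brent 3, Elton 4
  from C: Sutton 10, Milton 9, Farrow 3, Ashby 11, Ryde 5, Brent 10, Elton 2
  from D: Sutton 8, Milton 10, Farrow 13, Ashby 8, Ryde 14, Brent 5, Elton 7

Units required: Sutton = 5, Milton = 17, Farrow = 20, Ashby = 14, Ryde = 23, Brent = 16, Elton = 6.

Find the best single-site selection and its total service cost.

With exactly 1 open, each customer zone uses its cheapest among the chosen.
{C}: Sutton→C 10·5=50, Milton→C 9·17=153, Farrow→C 3·20=60, Ashby→C 11·14=154, Ryde→C 5·23=115, Brent→C 10·16=160, Elton→C 2·6=12. Service cost 704.
{A}: service cost 832
{B}: service cost 871
Among all 4 size-1 choices, {C} is lowest.

Choose C only; total service cost 704.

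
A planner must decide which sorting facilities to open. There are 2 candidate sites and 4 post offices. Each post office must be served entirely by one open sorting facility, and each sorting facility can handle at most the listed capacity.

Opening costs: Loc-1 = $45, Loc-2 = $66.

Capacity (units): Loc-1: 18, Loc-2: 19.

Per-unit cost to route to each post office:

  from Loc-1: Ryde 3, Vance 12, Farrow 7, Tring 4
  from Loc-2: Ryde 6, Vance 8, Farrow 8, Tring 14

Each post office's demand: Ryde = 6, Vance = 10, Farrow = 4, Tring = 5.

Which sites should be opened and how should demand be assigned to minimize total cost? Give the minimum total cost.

Minimum total cost: 257

Open {Loc-1, Loc-2}: Ryde→Loc-1 3·6=18, Vance→Loc-2 8·10=80, Farrow→Loc-1 7·4=28, Tring→Loc-1 4·5=20.
Loads: Loc-1 carries 15/18, Loc-2 carries 10/19. Service 146; fixed 111; total 257.
Next best feasible plan costs 261.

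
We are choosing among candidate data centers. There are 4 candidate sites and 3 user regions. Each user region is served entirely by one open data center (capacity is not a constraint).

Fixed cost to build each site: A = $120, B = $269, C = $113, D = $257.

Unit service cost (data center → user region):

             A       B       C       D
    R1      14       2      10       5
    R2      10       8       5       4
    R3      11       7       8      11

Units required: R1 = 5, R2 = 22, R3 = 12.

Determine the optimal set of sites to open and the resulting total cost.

For any fixed open set, each user region goes to its cheapest open site; total = fixed + service.
{C}: R1→C 10·5=50, R2→C 5·22=110, R3→C 8·12=96. Service 256; fixed 113; total 369.
{A, C}: R1→C 10·5=50, R2→C 5·22=110, R3→C 8·12=96. Service 256; fixed 233; total 489.
{D}: R1→D 5·5=25, R2→D 4·22=88, R3→D 11·12=132. Service 245; fixed 257; total 502.
{A, B, C, D}: service 182 + fixed 759 = 941
No other subset beats 369.

Open C only; minimum total cost 369.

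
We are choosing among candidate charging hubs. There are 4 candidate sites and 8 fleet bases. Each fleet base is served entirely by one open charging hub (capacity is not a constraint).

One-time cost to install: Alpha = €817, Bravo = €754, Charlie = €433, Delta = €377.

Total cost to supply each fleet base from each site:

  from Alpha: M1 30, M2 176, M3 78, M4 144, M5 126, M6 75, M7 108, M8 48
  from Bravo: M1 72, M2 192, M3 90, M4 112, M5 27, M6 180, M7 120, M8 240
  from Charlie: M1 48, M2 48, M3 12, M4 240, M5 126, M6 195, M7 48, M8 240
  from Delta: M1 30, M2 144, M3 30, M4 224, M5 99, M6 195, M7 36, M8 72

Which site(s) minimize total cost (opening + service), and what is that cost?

For any fixed open set, each fleet base goes to its cheapest open site; total = fixed + service.
{Delta}: M1→Delta 30, M2→Delta 144, M3→Delta 30, M4→Delta 224, M5→Delta 99, M6→Delta 195, M7→Delta 36, M8→Delta 72. Service 830; fixed 377; total 1207.
{Charlie}: M1→Charlie 48, M2→Charlie 48, M3→Charlie 12, M4→Charlie 240, M5→Charlie 126, M6→Charlie 195, M7→Charlie 48, M8→Charlie 240. Service 957; fixed 433; total 1390.
{Charlie, Delta}: service 716 + fixed 810 = 1526
{Alpha, Bravo, Charlie, Delta}: M1→Alpha 30, M2→Charlie 48, M3→Charlie 12, M4→Bravo 112, M5→Bravo 27, M6→Alpha 75, M7→Delta 36, M8→Alpha 48. Service 388; fixed 2381; total 2769.
No other subset beats 1207.

Open Delta only; minimum total cost 1207.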